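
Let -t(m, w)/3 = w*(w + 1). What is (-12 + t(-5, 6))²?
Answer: 19044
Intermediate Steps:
t(m, w) = -3*w*(1 + w) (t(m, w) = -3*w*(w + 1) = -3*w*(1 + w))
(-12 + t(-5, 6))² = (-12 - 3*6*(1 + 6))² = (-12 - 3*6*7)² = (-12 - 126)² = (-138)² = 19044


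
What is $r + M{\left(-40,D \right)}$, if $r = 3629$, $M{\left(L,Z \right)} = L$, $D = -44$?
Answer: $3589$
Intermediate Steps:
$r + M{\left(-40,D \right)} = 3629 - 40 = 3589$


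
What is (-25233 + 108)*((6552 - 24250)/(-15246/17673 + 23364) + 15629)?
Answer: -9007103339818750/22938707 ≈ -3.9266e+8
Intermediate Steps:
(-25233 + 108)*((6552 - 24250)/(-15246/17673 + 23364) + 15629) = -25125*(-17698/(-15246*1/17673 + 23364) + 15629) = -25125*(-17698/(-5082/5891 + 23364) + 15629) = -25125*(-17698/137632242/5891 + 15629) = -25125*(-17698*5891/137632242 + 15629) = -25125*(-52129459/68816121 + 15629) = -25125*1075475025650/68816121 = -9007103339818750/22938707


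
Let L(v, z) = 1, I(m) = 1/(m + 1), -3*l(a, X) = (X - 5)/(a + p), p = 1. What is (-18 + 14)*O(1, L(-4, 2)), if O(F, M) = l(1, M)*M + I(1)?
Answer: -14/3 ≈ -4.6667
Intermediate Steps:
l(a, X) = -(-5 + X)/(3*(1 + a)) (l(a, X) = -(X - 5)/(3*(a + 1)) = -(-5 + X)/(3*(1 + a)))
I(m) = 1/(1 + m)
O(F, M) = ½ + M*(⅚ - M/6) (O(F, M) = ((5 - M)/(3*(1 + 1)))*M + 1/(1 + 1) = ((⅓)*(5 - M)/2)*M + 1/2 = ((⅓)*(½)*(5 - M))*M + ½ = (⅚ - M/6)*M + ½ = M*(⅚ - M/6) + ½ = ½ + M*(⅚ - M/6))
(-18 + 14)*O(1, L(-4, 2)) = (-18 + 14)*(½ - ⅙*1*(-5 + 1)) = -4*(½ - ⅙*1*(-4)) = -4*(½ + ⅔) = -4*7/6 = -14/3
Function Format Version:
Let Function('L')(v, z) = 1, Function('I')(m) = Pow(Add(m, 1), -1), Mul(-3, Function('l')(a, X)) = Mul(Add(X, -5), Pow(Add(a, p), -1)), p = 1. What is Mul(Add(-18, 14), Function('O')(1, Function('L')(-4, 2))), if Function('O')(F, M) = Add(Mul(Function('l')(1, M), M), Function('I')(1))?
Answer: Rational(-14, 3) ≈ -4.6667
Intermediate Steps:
Function('l')(a, X) = Mul(Rational(-1, 3), Pow(Add(1, a), -1), Add(-5, X)) (Function('l')(a, X) = Mul(Rational(-1, 3), Mul(Add(X, -5), Pow(Add(a, 1), -1))) = Mul(Rational(-1, 3), Mul(Add(-5, X), Pow(Add(1, a), -1))) = Mul(Rational(-1, 3), Mul(Pow(Add(1, a), -1), Add(-5, X))) = Mul(Rational(-1, 3), Pow(Add(1, a), -1), Add(-5, X)))
Function('I')(m) = Pow(Add(1, m), -1)
Function('O')(F, M) = Add(Rational(1, 2), Mul(M, Add(Rational(5, 6), Mul(Rational(-1, 6), M)))) (Function('O')(F, M) = Add(Mul(Mul(Rational(1, 3), Pow(Add(1, 1), -1), Add(5, Mul(-1, M))), M), Pow(Add(1, 1), -1)) = Add(Mul(Mul(Rational(1, 3), Pow(2, -1), Add(5, Mul(-1, M))), M), Pow(2, -1)) = Add(Mul(Mul(Rational(1, 3), Rational(1, 2), Add(5, Mul(-1, M))), M), Rational(1, 2)) = Add(Mul(Add(Rational(5, 6), Mul(Rational(-1, 6), M)), M), Rational(1, 2)) = Add(Mul(M, Add(Rational(5, 6), Mul(Rational(-1, 6), M))), Rational(1, 2)) = Add(Rational(1, 2), Mul(M, Add(Rational(5, 6), Mul(Rational(-1, 6), M)))))
Mul(Add(-18, 14), Function('O')(1, Function('L')(-4, 2))) = Mul(Add(-18, 14), Add(Rational(1, 2), Mul(Rational(-1, 6), 1, Add(-5, 1)))) = Mul(-4, Add(Rational(1, 2), Mul(Rational(-1, 6), 1, -4))) = Mul(-4, Add(Rational(1, 2), Rational(2, 3))) = Mul(-4, Rational(7, 6)) = Rational(-14, 3)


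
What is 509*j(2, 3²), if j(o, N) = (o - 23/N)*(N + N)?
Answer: -5090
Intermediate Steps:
j(o, N) = 2*N*(o - 23/N) (j(o, N) = (o - 23/N)*(2*N) = 2*N*(o - 23/N))
509*j(2, 3²) = 509*(-46 + 2*3²*2) = 509*(-46 + 2*9*2) = 509*(-46 + 36) = 509*(-10) = -5090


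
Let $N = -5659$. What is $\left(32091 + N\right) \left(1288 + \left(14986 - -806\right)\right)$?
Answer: $451458560$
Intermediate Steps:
$\left(32091 + N\right) \left(1288 + \left(14986 - -806\right)\right) = \left(32091 - 5659\right) \left(1288 + \left(14986 - -806\right)\right) = 26432 \left(1288 + \left(14986 + 806\right)\right) = 26432 \left(1288 + 15792\right) = 26432 \cdot 17080 = 451458560$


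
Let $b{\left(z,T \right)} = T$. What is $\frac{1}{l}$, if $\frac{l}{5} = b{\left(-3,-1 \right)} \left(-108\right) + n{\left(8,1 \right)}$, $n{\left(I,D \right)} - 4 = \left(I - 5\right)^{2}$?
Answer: $\frac{1}{605} \approx 0.0016529$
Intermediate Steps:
$n{\left(I,D \right)} = 4 + \left(-5 + I\right)^{2}$ ($n{\left(I,D \right)} = 4 + \left(I - 5\right)^{2} = 4 + \left(-5 + I\right)^{2}$)
$l = 605$ ($l = 5 \left(\left(-1\right) \left(-108\right) + \left(4 + \left(-5 + 8\right)^{2}\right)\right) = 5 \left(108 + \left(4 + 3^{2}\right)\right) = 5 \left(108 + \left(4 + 9\right)\right) = 5 \left(108 + 13\right) = 5 \cdot 121 = 605$)
$\frac{1}{l} = \frac{1}{605}$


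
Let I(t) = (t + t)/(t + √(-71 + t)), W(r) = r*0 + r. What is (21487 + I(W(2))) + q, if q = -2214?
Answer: 1406937/73 - 4*I*√69/73 ≈ 19273.0 - 0.45516*I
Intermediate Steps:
W(r) = r (W(r) = 0 + r = r)
I(t) = 2*t/(t + √(-71 + t)) (I(t) = (2*t)/(t + √(-71 + t)) = 2*t/(t + √(-71 + t)))
(21487 + I(W(2))) + q = (21487 + 2*2/(2 + √(-71 + 2))) - 2214 = (21487 + 2*2/(2 + √(-69))) - 2214 = (21487 + 2*2/(2 + I*√69)) - 2214 = (21487 + 4/(2 + I*√69)) - 2214 = 19273 + 4/(2 + I*√69)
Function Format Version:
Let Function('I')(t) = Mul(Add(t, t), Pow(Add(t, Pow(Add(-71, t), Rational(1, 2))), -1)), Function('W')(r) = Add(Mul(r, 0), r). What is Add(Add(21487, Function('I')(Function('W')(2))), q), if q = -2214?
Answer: Add(Rational(1406937, 73), Mul(Rational(-4, 73), I, Pow(69, Rational(1, 2)))) ≈ Add(19273., Mul(-0.45516, I))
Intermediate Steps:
Function('W')(r) = r (Function('W')(r) = Add(0, r) = r)
Function('I')(t) = Mul(2, t, Pow(Add(t, Pow(Add(-71, t), Rational(1, 2))), -1)) (Function('I')(t) = Mul(Mul(2, t), Pow(Add(t, Pow(Add(-71, t), Rational(1, 2))), -1)) = Mul(2, t, Pow(Add(t, Pow(Add(-71, t), Rational(1, 2))), -1)))
Add(Add(21487, Function('I')(Function('W')(2))), q) = Add(Add(21487, Mul(2, 2, Pow(Add(2, Pow(Add(-71, 2), Rational(1, 2))), -1))), -2214) = Add(Add(21487, Mul(2, 2, Pow(Add(2, Pow(-69, Rational(1, 2))), -1))), -2214) = Add(Add(21487, Mul(2, 2, Pow(Add(2, Mul(I, Pow(69, Rational(1, 2)))), -1))), -2214) = Add(Add(21487, Mul(4, Pow(Add(2, Mul(I, Pow(69, Rational(1, 2)))), -1))), -2214) = Add(19273, Mul(4, Pow(Add(2, Mul(I, Pow(69, Rational(1, 2)))), -1)))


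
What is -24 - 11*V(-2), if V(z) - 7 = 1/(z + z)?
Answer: -393/4 ≈ -98.250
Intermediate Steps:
V(z) = 7 + 1/(2*z) (V(z) = 7 + 1/(z + z) = 7 + 1/(2*z))
-24 - 11*V(-2) = -24 - 11*(7 + (½)/(-2)) = -24 - 11*(7 + (½)*(-½)) = -24 - 11*(7 - ¼) = -24 - 11*27/4 = -24 - 297/4 = -393/4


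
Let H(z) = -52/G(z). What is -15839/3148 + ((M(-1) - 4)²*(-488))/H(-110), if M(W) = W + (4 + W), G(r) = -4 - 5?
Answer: -14031923/40924 ≈ -342.88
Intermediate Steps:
G(r) = -9
M(W) = 4 + 2*W
H(z) = 52/9 (H(z) = -52/(-9) = -52*(-⅑) = 52/9)
-15839/3148 + ((M(-1) - 4)²*(-488))/H(-110) = -15839/3148 + (((4 + 2*(-1)) - 4)²*(-488))/(52/9) = -15839*1/3148 + (((4 - 2) - 4)²*(-488))*(9/52) = -15839/3148 + ((2 - 4)²*(-488))*(9/52) = -15839/3148 + ((-2)²*(-488))*(9/52) = -15839/3148 + (4*(-488))*(9/52) = -15839/3148 - 1952*9/52 = -15839/3148 - 4392/13 = -14031923/40924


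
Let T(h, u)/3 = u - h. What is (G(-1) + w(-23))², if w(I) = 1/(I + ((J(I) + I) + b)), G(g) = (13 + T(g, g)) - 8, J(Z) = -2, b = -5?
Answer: 69696/2809 ≈ 24.812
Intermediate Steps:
T(h, u) = -3*h + 3*u (T(h, u) = 3*(u - h) = -3*h + 3*u)
G(g) = 5 (G(g) = (13 + (-3*g + 3*g)) - 8 = (13 + 0) - 8 = 13 - 8 = 5)
w(I) = 1/(-7 + 2*I) (w(I) = 1/(I + ((-2 + I) - 5)) = 1/(I + (-7 + I)) = 1/(-7 + 2*I))
(G(-1) + w(-23))² = (5 + 1/(-7 + 2*(-23)))² = (5 + 1/(-7 - 46))² = (5 + 1/(-53))² = (5 - 1/53)² = (264/53)² = 69696/2809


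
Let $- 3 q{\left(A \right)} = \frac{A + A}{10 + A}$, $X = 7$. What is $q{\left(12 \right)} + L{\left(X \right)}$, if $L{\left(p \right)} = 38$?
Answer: $\frac{414}{11} \approx 37.636$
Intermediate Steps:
$q{\left(A \right)} = - \frac{2 A}{3 \left(10 + A\right)}$ ($q{\left(A \right)} = - \frac{\left(A + A\right) \frac{1}{10 + A}}{3} = - \frac{2 A \frac{1}{10 + A}}{3} = - \frac{2 A}{3 \left(10 + A\right)}$)
$q{\left(12 \right)} + L{\left(X \right)} = \left(-2\right) 12 \frac{1}{30 + 3 \cdot 12} + 38 = \left(-2\right) 12 \frac{1}{30 + 36} + 38 = \left(-2\right) 12 \cdot \frac{1}{66} + 38 = - \frac{4}{11} + 38 = \frac{414}{11}$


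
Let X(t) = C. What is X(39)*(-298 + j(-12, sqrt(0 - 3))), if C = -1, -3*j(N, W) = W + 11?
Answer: 905/3 + I*sqrt(3)/3 ≈ 301.67 + 0.57735*I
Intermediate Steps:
j(N, W) = -11/3 - W/3 (j(N, W) = -(W + 11)/3 = -(11 + W)/3 = -11/3 - W/3)
X(t) = -1
X(39)*(-298 + j(-12, sqrt(0 - 3))) = -(-298 + (-11/3 - sqrt(0 - 3)/3)) = -(-298 + (-11/3 - I*sqrt(3)/3)) = -(-905/3 - I*sqrt(3)/3) = 905/3 + I*sqrt(3)/3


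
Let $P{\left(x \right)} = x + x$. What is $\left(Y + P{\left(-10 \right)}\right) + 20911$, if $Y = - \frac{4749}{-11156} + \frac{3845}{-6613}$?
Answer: $\frac{1541214263865}{73774628} \approx 20891.0$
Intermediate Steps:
$Y = - \frac{11489683}{73774628}$ ($Y = \left(-4749\right) \left(- \frac{1}{11156}\right) + 3845 \left(- \frac{1}{6613}\right) = \frac{4749}{11156} - \frac{3845}{6613} = - \frac{11489683}{73774628} \approx -0.15574$)
$P{\left(x \right)} = 2 x$
$\left(Y + P{\left(-10 \right)}\right) + 20911 = \left(- \frac{11489683}{73774628} + 2 \left(-10\right)\right) + 20911 = \left(- \frac{11489683}{73774628} - 20\right) + 20911 = - \frac{1486982243}{73774628} + 20911 = \frac{1541214263865}{73774628}$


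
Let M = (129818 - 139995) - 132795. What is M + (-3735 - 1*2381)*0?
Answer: -142972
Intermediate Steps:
M = -142972 (M = -10177 - 132795 = -142972)
M + (-3735 - 1*2381)*0 = -142972 + (-3735 - 1*2381)*0 = -142972 + (-3735 - 2381)*0 = -142972 - 6116*0 = -142972 + 0 = -142972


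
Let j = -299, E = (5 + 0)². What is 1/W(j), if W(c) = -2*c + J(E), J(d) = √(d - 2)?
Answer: 26/15547 - √23/357581 ≈ 0.0016589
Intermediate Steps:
E = 25 (E = 5² = 25)
J(d) = √(-2 + d)
W(c) = √23 - 2*c (W(c) = -2*c + √(-2 + 25) = -2*c + √23 = √23 - 2*c)
1/W(j) = 1/(√23 - 2*(-299)) = 1/(√23 + 598) = 1/(598 + √23)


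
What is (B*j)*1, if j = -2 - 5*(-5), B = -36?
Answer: -828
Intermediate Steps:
j = 23 (j = -2 + 25 = 23)
(B*j)*1 = -36*23*1 = -828*1 = -828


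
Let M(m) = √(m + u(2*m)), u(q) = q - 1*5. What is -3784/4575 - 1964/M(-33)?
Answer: -3784/4575 + 491*I*√26/13 ≈ -0.8271 + 192.59*I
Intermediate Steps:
u(q) = -5 + q (u(q) = q - 5 = -5 + q)
M(m) = √(-5 + 3*m) (M(m) = √(m + (-5 + 2*m)) = √(-5 + 3*m))
-3784/4575 - 1964/M(-33) = -3784/4575 - 1964/√(-5 + 3*(-33)) = -3784*1/4575 - 1964/√(-5 - 99) = -3784/4575 - 1964*(-I*√26/52) = -3784/4575 - (-491)*I*√26/13 = -3784/4575 + 491*I*√26/13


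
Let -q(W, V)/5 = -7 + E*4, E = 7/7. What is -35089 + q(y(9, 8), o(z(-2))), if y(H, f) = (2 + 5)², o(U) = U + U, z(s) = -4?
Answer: -35074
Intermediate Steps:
E = 1 (E = 7*(⅐) = 1)
o(U) = 2*U
y(H, f) = 49 (y(H, f) = 7² = 49)
q(W, V) = 15 (q(W, V) = -5*(-7 + 1*4) = -5*(-7 + 4) = -5*(-3) = 15)
-35089 + q(y(9, 8), o(z(-2))) = -35089 + 15 = -35074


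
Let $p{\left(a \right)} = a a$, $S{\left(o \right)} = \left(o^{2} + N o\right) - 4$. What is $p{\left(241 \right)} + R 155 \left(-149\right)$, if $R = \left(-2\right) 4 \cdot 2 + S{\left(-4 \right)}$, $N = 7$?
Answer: $797121$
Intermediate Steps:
$S{\left(o \right)} = -4 + o^{2} + 7 o$ ($S{\left(o \right)} = \left(o^{2} + 7 o\right) - 4 = -4 + o^{2} + 7 o$)
$p{\left(a \right)} = a^{2}$
$R = -32$ ($R = \left(-2\right) 4 \cdot 2 + \left(-4 + \left(-4\right)^{2} + 7 \left(-4\right)\right) = \left(-8\right) 2 - 16 = -16 - 16 = -32$)
$p{\left(241 \right)} + R 155 \left(-149\right) = 241^{2} + \left(-32\right) 155 \left(-149\right) = 58081 - -739040 = 58081 + 739040 = 797121$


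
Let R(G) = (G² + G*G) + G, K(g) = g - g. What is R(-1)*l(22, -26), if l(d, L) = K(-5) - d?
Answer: -22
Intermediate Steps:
K(g) = 0
R(G) = G + 2*G² (R(G) = (G² + G²) + G = 2*G² + G = G + 2*G²)
l(d, L) = -d (l(d, L) = 0 - d = -d)
R(-1)*l(22, -26) = (-(1 + 2*(-1)))*(-1*22) = -(1 - 2)*(-22) = -1*(-1)*(-22) = 1*(-22) = -22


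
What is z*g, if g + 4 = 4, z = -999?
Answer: 0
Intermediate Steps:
g = 0 (g = -4 + 4 = 0)
z*g = -999*0 = 0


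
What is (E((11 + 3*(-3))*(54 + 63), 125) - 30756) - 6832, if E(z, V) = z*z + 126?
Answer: 17294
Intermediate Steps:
E(z, V) = 126 + z**2 (E(z, V) = z**2 + 126 = 126 + z**2)
(E((11 + 3*(-3))*(54 + 63), 125) - 30756) - 6832 = ((126 + ((11 + 3*(-3))*(54 + 63))**2) - 30756) - 6832 = ((126 + ((11 - 9)*117)**2) - 30756) - 6832 = ((126 + (2*117)**2) - 30756) - 6832 = ((126 + 234**2) - 30756) - 6832 = ((126 + 54756) - 30756) - 6832 = (54882 - 30756) - 6832 = 24126 - 6832 = 17294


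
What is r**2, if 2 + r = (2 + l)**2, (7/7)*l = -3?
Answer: 1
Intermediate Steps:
l = -3
r = -1 (r = -2 + (2 - 3)**2 = -2 + (-1)**2 = -2 + 1 = -1)
r**2 = (-1)**2 = 1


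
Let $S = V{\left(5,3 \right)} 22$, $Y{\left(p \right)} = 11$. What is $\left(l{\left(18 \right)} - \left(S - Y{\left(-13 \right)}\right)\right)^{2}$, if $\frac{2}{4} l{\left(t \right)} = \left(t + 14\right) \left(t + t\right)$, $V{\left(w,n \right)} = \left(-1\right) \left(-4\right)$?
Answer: $4959529$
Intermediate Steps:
$V{\left(w,n \right)} = 4$
$l{\left(t \right)} = 4 t \left(14 + t\right)$ ($l{\left(t \right)} = 2 \left(t + 14\right) \left(t + t\right) = 2 \left(14 + t\right) 2 t = 2 \cdot 2 t \left(14 + t\right) = 4 t \left(14 + t\right)$)
$S = 88$ ($S = 4 \cdot 22 = 88$)
$\left(l{\left(18 \right)} - \left(S - Y{\left(-13 \right)}\right)\right)^{2} = \left(4 \cdot 18 \left(14 + 18\right) + \left(11 - 88\right)\right)^{2} = \left(4 \cdot 18 \cdot 32 + \left(11 - 88\right)\right)^{2} = \left(2304 - 77\right)^{2} = 2227^{2} = 4959529$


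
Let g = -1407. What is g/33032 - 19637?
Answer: -648650791/33032 ≈ -19637.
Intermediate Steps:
g/33032 - 19637 = -1407/33032 - 19637 = -648650791/33032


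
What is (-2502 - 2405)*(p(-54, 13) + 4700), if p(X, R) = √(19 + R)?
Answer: -23062900 - 19628*√2 ≈ -2.3091e+7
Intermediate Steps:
(-2502 - 2405)*(p(-54, 13) + 4700) = (-2502 - 2405)*(√(19 + 13) + 4700) = -4907*(√32 + 4700) = -4907*(4*√2 + 4700) = -4907*(4700 + 4*√2) = -23062900 - 19628*√2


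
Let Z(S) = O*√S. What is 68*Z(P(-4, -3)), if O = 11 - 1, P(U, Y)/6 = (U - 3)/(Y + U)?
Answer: 680*√6 ≈ 1665.7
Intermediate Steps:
P(U, Y) = 6*(-3 + U)/(U + Y) (P(U, Y) = 6*((U - 3)/(Y + U)) = 6*((-3 + U)/(U + Y)) = 6*(-3 + U)/(U + Y))
O = 10
Z(S) = 10*√S
68*Z(P(-4, -3)) = 68*(10*√(6*(-3 - 4)/(-4 - 3))) = 68*(10*√(6*(-7)/(-7))) = 68*(10*√(6*(-⅐)*(-7))) = 68*(10*√6) = 680*√6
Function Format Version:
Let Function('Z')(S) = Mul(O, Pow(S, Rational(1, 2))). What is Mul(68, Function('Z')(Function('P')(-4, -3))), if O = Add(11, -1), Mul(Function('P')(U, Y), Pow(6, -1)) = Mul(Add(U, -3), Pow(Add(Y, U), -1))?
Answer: Mul(680, Pow(6, Rational(1, 2))) ≈ 1665.7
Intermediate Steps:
Function('P')(U, Y) = Mul(6, Pow(Add(U, Y), -1), Add(-3, U)) (Function('P')(U, Y) = Mul(6, Mul(Add(U, -3), Pow(Add(Y, U), -1))) = Mul(6, Mul(Add(-3, U), Pow(Add(U, Y), -1))) = Mul(6, Mul(Pow(Add(U, Y), -1), Add(-3, U))) = Mul(6, Pow(Add(U, Y), -1), Add(-3, U)))
O = 10
Function('Z')(S) = Mul(10, Pow(S, Rational(1, 2)))
Mul(68, Function('Z')(Function('P')(-4, -3))) = Mul(68, Mul(10, Pow(Mul(6, Pow(Add(-4, -3), -1), Add(-3, -4)), Rational(1, 2)))) = Mul(68, Mul(10, Pow(Mul(6, Pow(-7, -1), -7), Rational(1, 2)))) = Mul(68, Mul(10, Pow(Mul(6, Rational(-1, 7), -7), Rational(1, 2)))) = Mul(68, Mul(10, Pow(6, Rational(1, 2)))) = Mul(680, Pow(6, Rational(1, 2)))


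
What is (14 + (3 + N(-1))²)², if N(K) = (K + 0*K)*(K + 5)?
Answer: 225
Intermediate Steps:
N(K) = K*(5 + K) (N(K) = (K + 0)*(5 + K) = K*(5 + K))
(14 + (3 + N(-1))²)² = (14 + (3 - (5 - 1))²)² = (14 + (3 - 1*4)²)² = (14 + (3 - 4)²)² = (14 + (-1)²)² = (14 + 1)² = 15² = 225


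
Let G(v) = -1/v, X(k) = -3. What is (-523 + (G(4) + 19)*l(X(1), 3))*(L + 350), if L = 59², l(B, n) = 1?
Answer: -7727127/4 ≈ -1.9318e+6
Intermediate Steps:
L = 3481
(-523 + (G(4) + 19)*l(X(1), 3))*(L + 350) = (-523 + (-1/4 + 19)*1)*(3481 + 350) = (-523 + (-1*¼ + 19)*1)*3831 = (-523 + (-¼ + 19)*1)*3831 = (-523 + (75/4)*1)*3831 = (-523 + 75/4)*3831 = -2017/4*3831 = -7727127/4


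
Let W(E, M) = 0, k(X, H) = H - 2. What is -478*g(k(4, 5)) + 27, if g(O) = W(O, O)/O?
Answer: 27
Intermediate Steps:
k(X, H) = -2 + H
g(O) = 0 (g(O) = 0/O = 0)
-478*g(k(4, 5)) + 27 = -478*0 + 27 = 0 + 27 = 27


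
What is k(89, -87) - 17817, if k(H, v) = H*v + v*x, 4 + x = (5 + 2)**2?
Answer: -29475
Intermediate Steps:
x = 45 (x = -4 + (5 + 2)**2 = -4 + 7**2 = -4 + 49 = 45)
k(H, v) = 45*v + H*v (k(H, v) = H*v + v*45 = H*v + 45*v = 45*v + H*v)
k(89, -87) - 17817 = -87*(45 + 89) - 17817 = -87*134 - 17817 = -11658 - 17817 = -29475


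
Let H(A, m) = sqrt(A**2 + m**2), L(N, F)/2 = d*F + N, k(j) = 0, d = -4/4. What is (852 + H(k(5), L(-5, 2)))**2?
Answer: 749956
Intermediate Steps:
d = -1 (d = -4*1/4 = -1)
L(N, F) = -2*F + 2*N (L(N, F) = 2*(-F + N) = 2*(N - F) = -2*F + 2*N)
(852 + H(k(5), L(-5, 2)))**2 = (852 + sqrt(0**2 + (-2*2 + 2*(-5))**2))**2 = (852 + sqrt(0 + (-4 - 10)**2))**2 = (852 + sqrt(0 + (-14)**2))**2 = (852 + sqrt(0 + 196))**2 = (852 + sqrt(196))**2 = (852 + 14)**2 = 866**2 = 749956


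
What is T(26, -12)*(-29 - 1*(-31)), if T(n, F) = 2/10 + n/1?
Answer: 262/5 ≈ 52.400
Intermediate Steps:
T(n, F) = ⅕ + n (T(n, F) = 2*(⅒) + n*1 = ⅕ + n)
T(26, -12)*(-29 - 1*(-31)) = (⅕ + 26)*(-29 - 1*(-31)) = 131*(-29 + 31)/5 = (131/5)*2 = 262/5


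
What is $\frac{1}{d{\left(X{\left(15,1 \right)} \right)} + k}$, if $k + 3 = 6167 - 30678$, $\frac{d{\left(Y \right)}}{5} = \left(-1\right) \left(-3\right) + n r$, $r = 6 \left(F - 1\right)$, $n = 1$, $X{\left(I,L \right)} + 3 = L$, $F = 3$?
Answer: $- \frac{1}{24439} \approx -4.0918 \cdot 10^{-5}$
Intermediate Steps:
$X{\left(I,L \right)} = -3 + L$
$r = 12$ ($r = 6 \left(3 - 1\right) = 6 \cdot 2 = 12$)
$d{\left(Y \right)} = 75$ ($d{\left(Y \right)} = 5 \left(\left(-1\right) \left(-3\right) + 1 \cdot 12\right) = 5 \left(3 + 12\right) = 5 \cdot 15 = 75$)
$k = -24514$ ($k = -3 + \left(6167 - 30678\right) = -3 - 24511 = -24514$)
$\frac{1}{d{\left(X{\left(15,1 \right)} \right)} + k} = \frac{1}{75 - 24514} = \frac{1}{-24439} = - \frac{1}{24439}$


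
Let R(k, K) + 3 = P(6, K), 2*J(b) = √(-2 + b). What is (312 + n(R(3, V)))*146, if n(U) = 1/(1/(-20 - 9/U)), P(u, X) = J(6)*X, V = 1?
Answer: 43289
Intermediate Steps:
J(b) = √(-2 + b)/2
P(u, X) = X (P(u, X) = (√(-2 + 6)/2)*X = (√4/2)*X = ((½)*2)*X = 1*X = X)
R(k, K) = -3 + K
n(U) = -20 - 9/U
(312 + n(R(3, V)))*146 = (312 + (-20 - 9/(-3 + 1)))*146 = (312 + (-20 - 9/(-2)))*146 = (312 + (-20 - 9*(-½)))*146 = (312 + (-20 + 9/2))*146 = (312 - 31/2)*146 = (593/2)*146 = 43289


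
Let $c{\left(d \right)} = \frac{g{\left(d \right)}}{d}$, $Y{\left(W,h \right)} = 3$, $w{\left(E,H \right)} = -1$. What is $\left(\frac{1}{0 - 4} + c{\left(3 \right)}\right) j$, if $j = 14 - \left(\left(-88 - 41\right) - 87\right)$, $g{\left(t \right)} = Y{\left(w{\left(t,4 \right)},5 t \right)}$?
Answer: $\frac{345}{2} \approx 172.5$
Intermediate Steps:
$g{\left(t \right)} = 3$
$j = 230$ ($j = 14 - \left(-129 - 87\right) = 14 - -216 = 14 + 216 = 230$)
$c{\left(d \right)} = \frac{3}{d}$
$\left(\frac{1}{0 - 4} + c{\left(3 \right)}\right) j = \left(\frac{1}{0 - 4} + \frac{3}{3}\right) 230 = \left(\frac{1}{-4} + 3 \cdot \frac{1}{3}\right) 230 = \left(- \frac{1}{4} + 1\right) 230 = \frac{3}{4} \cdot 230 = \frac{345}{2}$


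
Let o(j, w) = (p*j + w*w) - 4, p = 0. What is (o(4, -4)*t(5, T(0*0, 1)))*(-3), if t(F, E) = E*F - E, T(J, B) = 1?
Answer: -144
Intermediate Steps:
o(j, w) = -4 + w² (o(j, w) = (0*j + w*w) - 4 = (0 + w²) - 4 = w² - 4 = -4 + w²)
t(F, E) = -E + E*F
(o(4, -4)*t(5, T(0*0, 1)))*(-3) = ((-4 + (-4)²)*(1*(-1 + 5)))*(-3) = ((-4 + 16)*(1*4))*(-3) = (12*4)*(-3) = 48*(-3) = -144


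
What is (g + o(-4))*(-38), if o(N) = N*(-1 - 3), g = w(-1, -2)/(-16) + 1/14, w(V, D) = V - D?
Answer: -34067/56 ≈ -608.34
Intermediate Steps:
g = 1/112 (g = (-1 - 1*(-2))/(-16) + 1/14 = (-1 + 2)*(-1/16) + 1*(1/14) = 1*(-1/16) + 1/14 = -1/16 + 1/14 = 1/112 ≈ 0.0089286)
o(N) = -4*N (o(N) = N*(-4) = -4*N)
(g + o(-4))*(-38) = (1/112 - 4*(-4))*(-38) = (1/112 + 16)*(-38) = (1793/112)*(-38) = -34067/56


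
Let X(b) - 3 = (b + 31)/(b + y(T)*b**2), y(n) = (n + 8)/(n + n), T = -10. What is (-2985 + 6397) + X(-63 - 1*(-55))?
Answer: 27205/8 ≈ 3400.6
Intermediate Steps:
y(n) = (8 + n)/(2*n) (y(n) = (8 + n)/((2*n)) = (8 + n)*(1/(2*n)) = (8 + n)/(2*n))
X(b) = 3 + (31 + b)/(b + b**2/10) (X(b) = 3 + (b + 31)/(b + ((1/2)*(8 - 10)/(-10))*b**2) = 3 + (31 + b)/(b + ((1/2)*(-1/10)*(-2))*b**2) = 3 + (31 + b)/(b + b**2/10))
(-2985 + 6397) + X(-63 - 1*(-55)) = (-2985 + 6397) + (310 + 3*(-63 - 1*(-55))**2 + 40*(-63 - 1*(-55)))/((-63 - 1*(-55))*(10 + (-63 - 1*(-55)))) = 3412 + (310 + 3*(-63 + 55)**2 + 40*(-63 + 55))/((-63 + 55)*(10 + (-63 + 55))) = 3412 + (310 + 3*(-8)**2 + 40*(-8))/((-8)*(10 - 8)) = 3412 - 1/8*(310 + 3*64 - 320)/2 = 3412 - 1/8*1/2*(310 + 192 - 320) = 3412 - 1/8*1/2*182 = 3412 - 91/8 = 27205/8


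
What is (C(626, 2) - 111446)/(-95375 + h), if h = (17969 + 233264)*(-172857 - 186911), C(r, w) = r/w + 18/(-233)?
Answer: 25894007/21059865611327 ≈ 1.2295e-6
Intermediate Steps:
C(r, w) = -18/233 + r/w (C(r, w) = r/w + 18*(-1/233) = r/w - 18/233 = -18/233 + r/w)
h = -90385593944 (h = 251233*(-359768) = -90385593944)
(C(626, 2) - 111446)/(-95375 + h) = ((-18/233 + 626/2) - 111446)/(-95375 - 90385593944) = ((-18/233 + 626*(½)) - 111446)/(-90385689319) = ((-18/233 + 313) - 111446)*(-1/90385689319) = (72911/233 - 111446)*(-1/90385689319) = -25894007/233*(-1/90385689319) = 25894007/21059865611327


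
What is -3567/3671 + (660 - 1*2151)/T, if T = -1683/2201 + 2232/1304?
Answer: -654962392331/415740750 ≈ -1575.4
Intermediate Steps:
T = 339750/358763 (T = -1683*1/2201 + 2232*(1/1304) = -1683/2201 + 279/163 = 339750/358763 ≈ 0.94700)
-3567/3671 + (660 - 1*2151)/T = -3567/3671 + (660 - 1*2151)/(339750/358763) = -3567*1/3671 + (660 - 2151)*(358763/339750) = -3567/3671 - 1491*358763/339750 = -3567/3671 - 178305211/113250 = -654962392331/415740750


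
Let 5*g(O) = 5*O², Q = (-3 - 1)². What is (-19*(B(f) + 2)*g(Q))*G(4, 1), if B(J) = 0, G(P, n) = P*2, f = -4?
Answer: -77824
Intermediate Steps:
Q = 16 (Q = (-4)² = 16)
G(P, n) = 2*P
g(O) = O² (g(O) = (5*O²)/5 = O²)
(-19*(B(f) + 2)*g(Q))*G(4, 1) = (-19*(0 + 2)*16²)*(2*4) = -38*256*8 = -19*512*8 = -9728*8 = -77824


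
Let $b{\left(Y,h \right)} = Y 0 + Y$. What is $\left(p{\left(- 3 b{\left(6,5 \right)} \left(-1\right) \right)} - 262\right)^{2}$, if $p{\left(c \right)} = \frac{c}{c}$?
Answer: $68121$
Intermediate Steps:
$b{\left(Y,h \right)} = Y$ ($b{\left(Y,h \right)} = 0 + Y = Y$)
$p{\left(c \right)} = 1$
$\left(p{\left(- 3 b{\left(6,5 \right)} \left(-1\right) \right)} - 262\right)^{2} = \left(1 - 262\right)^{2} = \left(-261\right)^{2} = 68121$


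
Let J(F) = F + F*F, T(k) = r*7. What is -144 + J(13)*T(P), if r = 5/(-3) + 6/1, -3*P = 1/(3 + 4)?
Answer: 16130/3 ≈ 5376.7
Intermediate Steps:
P = -1/21 (P = -1/(3*(3 + 4)) = -⅓/7 = -⅓*⅐ = -1/21 ≈ -0.047619)
r = 13/3 (r = 5*(-⅓) + 6*1 = -5/3 + 6 = 13/3 ≈ 4.3333)
T(k) = 91/3 (T(k) = (13/3)*7 = 91/3)
J(F) = F + F²
-144 + J(13)*T(P) = -144 + (13*(1 + 13))*(91/3) = -144 + (13*14)*(91/3) = -144 + 182*(91/3) = -144 + 16562/3 = 16130/3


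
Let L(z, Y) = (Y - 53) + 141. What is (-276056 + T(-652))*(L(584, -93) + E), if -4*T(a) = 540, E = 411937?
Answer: -113771911012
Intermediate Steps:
L(z, Y) = 88 + Y (L(z, Y) = (-53 + Y) + 141 = 88 + Y)
T(a) = -135 (T(a) = -¼*540 = -135)
(-276056 + T(-652))*(L(584, -93) + E) = (-276056 - 135)*((88 - 93) + 411937) = -276191*(-5 + 411937) = -276191*411932 = -113771911012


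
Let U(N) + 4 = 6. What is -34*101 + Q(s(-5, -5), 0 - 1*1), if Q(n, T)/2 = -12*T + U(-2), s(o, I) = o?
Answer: -3406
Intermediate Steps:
U(N) = 2 (U(N) = -4 + 6 = 2)
Q(n, T) = 4 - 24*T (Q(n, T) = 2*(-12*T + 2) = 2*(2 - 12*T) = 4 - 24*T)
-34*101 + Q(s(-5, -5), 0 - 1*1) = -34*101 + (4 - 24*(0 - 1*1)) = -3434 + (4 - 24*(0 - 1)) = -3434 + (4 - 24*(-1)) = -3434 + (4 + 24) = -3434 + 28 = -3406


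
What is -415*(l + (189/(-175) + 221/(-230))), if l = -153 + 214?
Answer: -5627649/230 ≈ -24468.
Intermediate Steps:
l = 61
-415*(l + (189/(-175) + 221/(-230))) = -415*(61 + (189/(-175) + 221/(-230))) = -415*(61 + (189*(-1/175) + 221*(-1/230))) = -415*(61 + (-27/25 - 221/230)) = -415*(61 - 2347/1150) = -415*67803/1150 = -5627649/230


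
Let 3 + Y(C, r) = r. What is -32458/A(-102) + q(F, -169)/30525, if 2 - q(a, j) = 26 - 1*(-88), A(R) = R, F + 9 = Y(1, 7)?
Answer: 165128171/518925 ≈ 318.21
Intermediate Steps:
Y(C, r) = -3 + r
F = -5 (F = -9 + (-3 + 7) = -9 + 4 = -5)
q(a, j) = -112 (q(a, j) = 2 - (26 - 1*(-88)) = 2 - (26 + 88) = 2 - 1*114 = 2 - 114 = -112)
-32458/A(-102) + q(F, -169)/30525 = -32458/(-102) - 112/30525 = -32458*(-1/102) - 112*1/30525 = 16229/51 - 112/30525 = 165128171/518925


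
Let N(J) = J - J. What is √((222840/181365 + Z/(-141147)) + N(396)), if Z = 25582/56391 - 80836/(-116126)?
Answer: 2*√1065664676187213450121303290570401502/1862609808835937547 ≈ 1.1085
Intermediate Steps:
N(J) = 0
Z = 3764579104/3274230633 (Z = 25582*(1/56391) - 80836*(-1/116126) = 25582/56391 + 40418/58063 = 3764579104/3274230633 ≈ 1.1498)
√((222840/181365 + Z/(-141147)) + N(396)) = √((222840/181365 + (3764579104/3274230633)/(-141147)) + 0) = √((222840*(1/181365) + (3764579104/3274230633)*(-1/141147)) + 0) = √((14856/12091 - 3764579104/462147831156051) + 0) = √(6865622662128347192/5587829426507812641 + 0) = √(6865622662128347192/5587829426507812641) = 2*√1065664676187213450121303290570401502/1862609808835937547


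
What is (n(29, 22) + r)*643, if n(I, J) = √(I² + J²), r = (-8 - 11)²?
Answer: 232123 + 3215*√53 ≈ 2.5553e+5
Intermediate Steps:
r = 361 (r = (-19)² = 361)
(n(29, 22) + r)*643 = (√(29² + 22²) + 361)*643 = (√(841 + 484) + 361)*643 = (√1325 + 361)*643 = (5*√53 + 361)*643 = (361 + 5*√53)*643 = 232123 + 3215*√53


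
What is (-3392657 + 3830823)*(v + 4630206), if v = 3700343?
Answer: 3650163333134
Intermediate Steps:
(-3392657 + 3830823)*(v + 4630206) = (-3392657 + 3830823)*(3700343 + 4630206) = 438166*8330549 = 3650163333134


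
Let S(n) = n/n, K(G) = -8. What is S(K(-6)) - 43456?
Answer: -43455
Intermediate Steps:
S(n) = 1
S(K(-6)) - 43456 = 1 - 43456 = -43455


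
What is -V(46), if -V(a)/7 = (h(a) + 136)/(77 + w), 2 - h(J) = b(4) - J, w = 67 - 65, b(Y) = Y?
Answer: 1260/79 ≈ 15.949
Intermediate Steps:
w = 2
h(J) = -2 + J (h(J) = 2 - (4 - J) = 2 + (-4 + J) = -2 + J)
V(a) = -938/79 - 7*a/79 (V(a) = -7*((-2 + a) + 136)/(77 + 2) = -7*(134 + a)/79 = -7*(134/79 + a/79) = -938/79 - 7*a/79)
-V(46) = -(-938/79 - 7/79*46) = -(-938/79 - 322/79) = -1*(-1260/79) = 1260/79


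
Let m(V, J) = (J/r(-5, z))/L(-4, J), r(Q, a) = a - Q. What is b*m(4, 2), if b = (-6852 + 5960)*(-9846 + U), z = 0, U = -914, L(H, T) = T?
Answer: 1919584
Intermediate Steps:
m(V, J) = ⅕ (m(V, J) = (J/(0 - 1*(-5)))/J = (J/(0 + 5))/J = (J/5)/J = ⅕)
b = 9597920 (b = (-6852 + 5960)*(-9846 - 914) = -892*(-10760) = 9597920)
b*m(4, 2) = 9597920*(⅕) = 1919584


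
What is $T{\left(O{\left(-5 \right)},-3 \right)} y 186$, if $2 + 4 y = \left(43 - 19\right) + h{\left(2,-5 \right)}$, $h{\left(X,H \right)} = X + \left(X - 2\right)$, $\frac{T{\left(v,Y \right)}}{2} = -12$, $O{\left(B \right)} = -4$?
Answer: $-26784$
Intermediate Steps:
$T{\left(v,Y \right)} = -24$ ($T{\left(v,Y \right)} = 2 \left(-12\right) = -24$)
$h{\left(X,H \right)} = -2 + 2 X$ ($h{\left(X,H \right)} = X + \left(X - 2\right) = X + \left(-2 + X\right) = -2 + 2 X$)
$y = 6$ ($y = - \frac{1}{2} + \frac{\left(43 - 19\right) + \left(-2 + 2 \cdot 2\right)}{4} = - \frac{1}{2} + \frac{24 + \left(-2 + 4\right)}{4} = - \frac{1}{2} + \frac{24 + 2}{4} = - \frac{1}{2} + \frac{1}{4} \cdot 26 = - \frac{1}{2} + \frac{13}{2} = 6$)
$T{\left(O{\left(-5 \right)},-3 \right)} y 186 = \left(-24\right) 6 \cdot 186 = \left(-144\right) 186 = -26784$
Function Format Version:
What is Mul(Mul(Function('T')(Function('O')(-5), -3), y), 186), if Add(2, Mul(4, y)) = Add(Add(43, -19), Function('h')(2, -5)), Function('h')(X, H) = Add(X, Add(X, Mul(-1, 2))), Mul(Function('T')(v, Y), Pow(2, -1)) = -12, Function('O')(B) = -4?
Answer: -26784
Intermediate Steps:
Function('T')(v, Y) = -24 (Function('T')(v, Y) = Mul(2, -12) = -24)
Function('h')(X, H) = Add(-2, Mul(2, X)) (Function('h')(X, H) = Add(X, Add(X, -2)) = Add(X, Add(-2, X)) = Add(-2, Mul(2, X)))
y = 6 (y = Add(Rational(-1, 2), Mul(Rational(1, 4), Add(Add(43, -19), Add(-2, Mul(2, 2))))) = Add(Rational(-1, 2), Mul(Rational(1, 4), Add(24, Add(-2, 4)))) = Add(Rational(-1, 2), Mul(Rational(1, 4), Add(24, 2))) = Add(Rational(-1, 2), Mul(Rational(1, 4), 26)) = Add(Rational(-1, 2), Rational(13, 2)) = 6)
Mul(Mul(Function('T')(Function('O')(-5), -3), y), 186) = Mul(Mul(-24, 6), 186) = Mul(-144, 186) = -26784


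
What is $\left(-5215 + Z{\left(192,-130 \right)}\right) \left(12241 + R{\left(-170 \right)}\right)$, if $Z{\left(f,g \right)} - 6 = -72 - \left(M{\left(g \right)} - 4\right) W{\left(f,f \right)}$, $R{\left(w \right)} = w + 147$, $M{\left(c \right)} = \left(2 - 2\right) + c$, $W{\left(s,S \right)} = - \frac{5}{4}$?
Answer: $-66569773$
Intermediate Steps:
$W{\left(s,S \right)} = - \frac{5}{4}$ ($W{\left(s,S \right)} = \left(-5\right) \frac{1}{4} = - \frac{5}{4}$)
$M{\left(c \right)} = c$ ($M{\left(c \right)} = 0 + c = c$)
$R{\left(w \right)} = 147 + w$
$Z{\left(f,g \right)} = -71 + \frac{5 g}{4}$ ($Z{\left(f,g \right)} = 6 - \left(72 + \left(g - 4\right) \left(- \frac{5}{4}\right)\right) = 6 - \left(72 + \left(-4 + g\right) \left(- \frac{5}{4}\right)\right) = 6 - \left(77 - \frac{5 g}{4}\right) = 6 + \left(-72 + \left(-5 + \frac{5 g}{4}\right)\right) = 6 + \left(-77 + \frac{5 g}{4}\right) = -71 + \frac{5 g}{4}$)
$\left(-5215 + Z{\left(192,-130 \right)}\right) \left(12241 + R{\left(-170 \right)}\right) = \left(-5215 + \left(-71 + \frac{5}{4} \left(-130\right)\right)\right) \left(12241 + \left(147 - 170\right)\right) = \left(-5215 - \frac{467}{2}\right) \left(12241 - 23\right) = \left(-5215 - \frac{467}{2}\right) 12218 = \left(- \frac{10897}{2}\right) 12218 = -66569773$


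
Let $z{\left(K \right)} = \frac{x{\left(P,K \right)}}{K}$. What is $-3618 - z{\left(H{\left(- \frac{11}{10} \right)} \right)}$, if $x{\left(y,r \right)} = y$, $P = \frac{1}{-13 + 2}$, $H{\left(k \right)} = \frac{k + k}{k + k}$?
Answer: $- \frac{39797}{11} \approx -3617.9$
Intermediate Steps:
$H{\left(k \right)} = 1$ ($H{\left(k \right)} = \frac{2 k}{2 k} = 2 k \frac{1}{2 k} = 1$)
$P = - \frac{1}{11}$ ($P = \frac{1}{-11} = - \frac{1}{11} \approx -0.090909$)
$z{\left(K \right)} = - \frac{1}{11 K}$
$-3618 - z{\left(H{\left(- \frac{11}{10} \right)} \right)} = -3618 - - \frac{1}{11 \cdot 1} = -3618 - \left(- \frac{1}{11}\right) 1 = -3618 - - \frac{1}{11} = -3618 + \frac{1}{11} = - \frac{39797}{11}$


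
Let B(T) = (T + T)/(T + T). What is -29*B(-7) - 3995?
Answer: -4024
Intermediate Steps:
B(T) = 1 (B(T) = (2*T)/((2*T)) = (2*T)*(1/(2*T)) = 1)
-29*B(-7) - 3995 = -29*1 - 3995 = -29 - 3995 = -4024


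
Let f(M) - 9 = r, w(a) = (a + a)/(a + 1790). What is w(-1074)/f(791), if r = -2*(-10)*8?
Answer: -3/169 ≈ -0.017751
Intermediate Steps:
w(a) = 2*a/(1790 + a) (w(a) = (2*a)/(1790 + a) = 2*a/(1790 + a))
r = 160 (r = 20*8 = 160)
f(M) = 169 (f(M) = 9 + 160 = 169)
w(-1074)/f(791) = (2*(-1074)/(1790 - 1074))/169 = (2*(-1074)/716)*(1/169) = (2*(-1074)*(1/716))*(1/169) = -3*1/169 = -3/169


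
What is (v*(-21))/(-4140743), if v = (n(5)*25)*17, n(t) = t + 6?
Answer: 98175/4140743 ≈ 0.023710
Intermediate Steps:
n(t) = 6 + t
v = 4675 (v = ((6 + 5)*25)*17 = (11*25)*17 = 275*17 = 4675)
(v*(-21))/(-4140743) = (4675*(-21))/(-4140743) = -98175*(-1/4140743) = 98175/4140743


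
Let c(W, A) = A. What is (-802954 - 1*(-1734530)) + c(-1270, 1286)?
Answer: 932862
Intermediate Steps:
(-802954 - 1*(-1734530)) + c(-1270, 1286) = (-802954 - 1*(-1734530)) + 1286 = (-802954 + 1734530) + 1286 = 931576 + 1286 = 932862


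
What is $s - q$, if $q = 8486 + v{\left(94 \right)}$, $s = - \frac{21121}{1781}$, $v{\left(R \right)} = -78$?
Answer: $- \frac{14995769}{1781} \approx -8419.9$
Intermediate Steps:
$s = - \frac{21121}{1781}$ ($s = \left(-21121\right) \frac{1}{1781} = - \frac{21121}{1781} \approx -11.859$)
$q = 8408$ ($q = 8486 - 78 = 8408$)
$s - q = - \frac{21121}{1781} - 8408 = - \frac{14995769}{1781}$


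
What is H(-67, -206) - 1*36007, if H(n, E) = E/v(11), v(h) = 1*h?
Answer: -396283/11 ≈ -36026.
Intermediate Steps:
v(h) = h
H(n, E) = E/11
H(-67, -206) - 1*36007 = (1/11)*(-206) - 1*36007 = -206/11 - 36007 = -396283/11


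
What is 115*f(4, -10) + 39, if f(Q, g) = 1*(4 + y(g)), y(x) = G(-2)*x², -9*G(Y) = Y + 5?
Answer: -10003/3 ≈ -3334.3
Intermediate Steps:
G(Y) = -5/9 - Y/9 (G(Y) = -(Y + 5)/9 = -(5 + Y)/9 = -5/9 - Y/9)
y(x) = -x²/3 (y(x) = (-5/9 - ⅑*(-2))*x² = (-5/9 + 2/9)*x² = -x²/3)
f(Q, g) = 4 - g²/3 (f(Q, g) = 1*(4 - g²/3) = 4 - g²/3)
115*f(4, -10) + 39 = 115*(4 - ⅓*(-10)²) + 39 = 115*(4 - ⅓*100) + 39 = 115*(4 - 100/3) + 39 = 115*(-88/3) + 39 = -10120/3 + 39 = -10003/3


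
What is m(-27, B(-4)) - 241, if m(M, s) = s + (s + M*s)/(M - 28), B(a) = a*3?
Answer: -14227/55 ≈ -258.67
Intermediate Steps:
B(a) = 3*a
m(M, s) = s + (s + M*s)/(-28 + M)
m(-27, B(-4)) - 241 = (3*(-4))*(-27 + 2*(-27))/(-28 - 27) - 241 = -12*(-27 - 54)/(-55) - 241 = -12*(-1/55)*(-81) - 241 = -972/55 - 241 = -14227/55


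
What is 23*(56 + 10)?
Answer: 1518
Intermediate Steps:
23*(56 + 10) = 23*66 = 1518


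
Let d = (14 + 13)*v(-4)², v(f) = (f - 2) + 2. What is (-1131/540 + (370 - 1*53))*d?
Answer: 680196/5 ≈ 1.3604e+5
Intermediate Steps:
v(f) = f (v(f) = (-2 + f) + 2 = f)
d = 432 (d = (14 + 13)*(-4)² = 27*16 = 432)
(-1131/540 + (370 - 1*53))*d = (-1131/540 + (370 - 1*53))*432 = (-1131*1/540 + (370 - 53))*432 = (-377/180 + 317)*432 = (56683/180)*432 = 680196/5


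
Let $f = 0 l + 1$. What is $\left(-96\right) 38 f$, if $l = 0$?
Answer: $-3648$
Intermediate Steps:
$f = 1$ ($f = 0 \cdot 0 + 1 = 0 + 1 = 1$)
$\left(-96\right) 38 f = \left(-96\right) 38 \cdot 1 = \left(-3648\right) 1 = -3648$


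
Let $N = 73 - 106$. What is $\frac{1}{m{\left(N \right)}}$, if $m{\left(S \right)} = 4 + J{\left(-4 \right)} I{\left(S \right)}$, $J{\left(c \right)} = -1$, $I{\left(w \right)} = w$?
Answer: $\frac{1}{37} \approx 0.027027$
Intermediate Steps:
$N = -33$ ($N = 73 - 106 = -33$)
$m{\left(S \right)} = 4 - S$
$\frac{1}{m{\left(N \right)}} = \frac{1}{4 - -33} = \frac{1}{4 + 33} = \frac{1}{37}$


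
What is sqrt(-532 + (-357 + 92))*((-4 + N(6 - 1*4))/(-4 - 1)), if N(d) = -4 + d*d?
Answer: 4*I*sqrt(797)/5 ≈ 22.585*I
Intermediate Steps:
N(d) = -4 + d**2
sqrt(-532 + (-357 + 92))*((-4 + N(6 - 1*4))/(-4 - 1)) = sqrt(-532 + (-357 + 92))*((-4 + (-4 + (6 - 1*4)**2))/(-4 - 1)) = sqrt(-532 - 265)*((-4 + (-4 + (6 - 4)**2))/(-5)) = sqrt(-797)*((-4 + (-4 + 2**2))*(-1/5)) = (I*sqrt(797))*((-4 + (-4 + 4))*(-1/5)) = (I*sqrt(797))*((-4 + 0)*(-1/5)) = (I*sqrt(797))*(-4*(-1/5)) = (I*sqrt(797))*(4/5) = 4*I*sqrt(797)/5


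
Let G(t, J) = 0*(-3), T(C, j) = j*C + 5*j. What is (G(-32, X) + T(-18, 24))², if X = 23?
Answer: 97344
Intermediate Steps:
T(C, j) = 5*j + C*j (T(C, j) = C*j + 5*j = 5*j + C*j)
G(t, J) = 0
(G(-32, X) + T(-18, 24))² = (0 + 24*(5 - 18))² = (0 + 24*(-13))² = (0 - 312)² = (-312)² = 97344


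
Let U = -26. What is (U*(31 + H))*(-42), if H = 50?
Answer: 88452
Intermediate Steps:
(U*(31 + H))*(-42) = -26*(31 + 50)*(-42) = -26*81*(-42) = -2106*(-42) = 88452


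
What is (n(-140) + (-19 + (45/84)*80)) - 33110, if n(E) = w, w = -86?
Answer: -232205/7 ≈ -33172.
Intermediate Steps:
n(E) = -86
(n(-140) + (-19 + (45/84)*80)) - 33110 = (-86 + (-19 + (45/84)*80)) - 33110 = (-86 + (-19 + (45*(1/84))*80)) - 33110 = (-86 + (-19 + (15/28)*80)) - 33110 = (-86 + (-19 + 300/7)) - 33110 = (-86 + 167/7) - 33110 = -435/7 - 33110 = -232205/7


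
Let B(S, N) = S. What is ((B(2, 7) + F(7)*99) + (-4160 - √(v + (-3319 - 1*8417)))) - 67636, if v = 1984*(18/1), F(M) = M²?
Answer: -66943 - 18*√74 ≈ -67098.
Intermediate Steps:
v = 35712 (v = 1984*(18*1) = 1984*18 = 35712)
((B(2, 7) + F(7)*99) + (-4160 - √(v + (-3319 - 1*8417)))) - 67636 = ((2 + 7²*99) + (-4160 - √(35712 + (-3319 - 1*8417)))) - 67636 = ((2 + 49*99) + (-4160 - √(35712 + (-3319 - 8417)))) - 67636 = ((2 + 4851) + (-4160 - √(35712 - 11736))) - 67636 = (4853 + (-4160 - √23976)) - 67636 = (4853 + (-4160 - 18*√74)) - 67636 = (693 - 18*√74) - 67636 = -66943 - 18*√74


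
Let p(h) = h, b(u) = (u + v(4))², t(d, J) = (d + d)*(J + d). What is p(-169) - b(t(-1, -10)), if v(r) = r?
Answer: -845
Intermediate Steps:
t(d, J) = 2*d*(J + d) (t(d, J) = (2*d)*(J + d) = 2*d*(J + d))
b(u) = (4 + u)² (b(u) = (u + 4)² = (4 + u)²)
p(-169) - b(t(-1, -10)) = -169 - (4 + 2*(-1)*(-10 - 1))² = -169 - (4 + 2*(-1)*(-11))² = -169 - (4 + 22)² = -169 - 1*26² = -169 - 1*676 = -169 - 676 = -845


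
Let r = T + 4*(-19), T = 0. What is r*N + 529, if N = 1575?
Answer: -119171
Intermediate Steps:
r = -76 (r = 0 + 4*(-19) = 0 - 76 = -76)
r*N + 529 = -76*1575 + 529 = -119700 + 529 = -119171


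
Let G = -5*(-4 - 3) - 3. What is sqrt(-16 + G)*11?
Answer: 44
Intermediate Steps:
G = 32 (G = -5*(-7) - 3 = 35 - 3 = 32)
sqrt(-16 + G)*11 = sqrt(-16 + 32)*11 = sqrt(16)*11 = 4*11 = 44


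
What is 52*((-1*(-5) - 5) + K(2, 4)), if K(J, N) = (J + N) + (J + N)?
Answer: 624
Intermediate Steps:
K(J, N) = 2*J + 2*N
52*((-1*(-5) - 5) + K(2, 4)) = 52*((-1*(-5) - 5) + (2*2 + 2*4)) = 52*((5 - 5) + (4 + 8)) = 52*(0 + 12) = 52*12 = 624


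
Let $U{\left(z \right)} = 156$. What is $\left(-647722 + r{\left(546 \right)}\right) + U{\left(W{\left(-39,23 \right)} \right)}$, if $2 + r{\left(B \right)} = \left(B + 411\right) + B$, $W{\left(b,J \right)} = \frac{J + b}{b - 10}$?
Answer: $-646065$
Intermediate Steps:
$W{\left(b,J \right)} = \frac{J + b}{-10 + b}$
$r{\left(B \right)} = 409 + 2 B$ ($r{\left(B \right)} = -2 + \left(\left(B + 411\right) + B\right) = -2 + \left(\left(411 + B\right) + B\right) = -2 + \left(411 + 2 B\right) = 409 + 2 B$)
$\left(-647722 + r{\left(546 \right)}\right) + U{\left(W{\left(-39,23 \right)} \right)} = \left(-647722 + \left(409 + 2 \cdot 546\right)\right) + 156 = \left(-647722 + \left(409 + 1092\right)\right) + 156 = \left(-647722 + 1501\right) + 156 = -646221 + 156 = -646065$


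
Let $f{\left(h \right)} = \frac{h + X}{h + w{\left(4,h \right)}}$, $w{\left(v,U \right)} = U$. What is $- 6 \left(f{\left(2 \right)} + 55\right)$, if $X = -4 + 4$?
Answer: $-333$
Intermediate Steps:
$X = 0$
$f{\left(h \right)} = \frac{1}{2}$ ($f{\left(h \right)} = \frac{h + 0}{h + h} = \frac{h}{2 h} = h \frac{1}{2 h} = \frac{1}{2}$)
$- 6 \left(f{\left(2 \right)} + 55\right) = - 6 \left(\frac{1}{2} + 55\right) = \left(-6\right) \frac{111}{2} = -333$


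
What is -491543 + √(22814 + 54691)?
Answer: -491543 + √77505 ≈ -4.9126e+5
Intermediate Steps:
-491543 + √(22814 + 54691) = -491543 + √77505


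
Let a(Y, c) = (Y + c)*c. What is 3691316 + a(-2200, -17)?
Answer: 3729005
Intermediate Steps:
a(Y, c) = c*(Y + c)
3691316 + a(-2200, -17) = 3691316 - 17*(-2200 - 17) = 3691316 - 17*(-2217) = 3691316 + 37689 = 3729005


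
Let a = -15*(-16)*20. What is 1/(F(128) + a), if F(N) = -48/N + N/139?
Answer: 1112/5338207 ≈ 0.00020831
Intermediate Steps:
F(N) = -48/N + N/139 (F(N) = -48/N + N*(1/139) = -48/N + N/139)
a = 4800 (a = 240*20 = 4800)
1/(F(128) + a) = 1/((-48/128 + (1/139)*128) + 4800) = 1/((-48*1/128 + 128/139) + 4800) = 1/((-3/8 + 128/139) + 4800) = 1/(607/1112 + 4800) = 1/(5338207/1112) = 1112/5338207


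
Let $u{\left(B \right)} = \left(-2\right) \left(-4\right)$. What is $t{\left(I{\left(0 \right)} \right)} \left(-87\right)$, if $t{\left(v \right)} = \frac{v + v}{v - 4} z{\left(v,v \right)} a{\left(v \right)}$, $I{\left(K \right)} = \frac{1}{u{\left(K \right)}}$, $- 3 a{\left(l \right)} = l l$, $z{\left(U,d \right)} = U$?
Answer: $- \frac{29}{7936} \approx -0.0036542$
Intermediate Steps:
$u{\left(B \right)} = 8$
$a{\left(l \right)} = - \frac{l^{2}}{3}$ ($a{\left(l \right)} = - \frac{l l}{3} = - \frac{l^{2}}{3}$)
$I{\left(K \right)} = \frac{1}{8}$
$t{\left(v \right)} = - \frac{2 v^{4}}{3 \left(-4 + v\right)}$ ($t{\left(v \right)} = \frac{v + v}{v - 4} v \left(- \frac{v^{2}}{3}\right) = \frac{2 v}{-4 + v} v \left(- \frac{v^{2}}{3}\right) = \frac{2 v^{2}}{-4 + v} \left(- \frac{v^{2}}{3}\right) = - \frac{2 v^{4}}{3 \left(-4 + v\right)}$)
$t{\left(I{\left(0 \right)} \right)} \left(-87\right) = - \frac{2}{4096 \left(-12 + 3 \cdot \frac{1}{8}\right)} \left(-87\right) = \left(-2\right) \frac{1}{4096} \frac{1}{-12 + \frac{3}{8}} \left(-87\right) = \left(-2\right) \frac{1}{4096} \frac{1}{- \frac{93}{8}} \left(-87\right) = \left(-2\right) \frac{1}{4096} \left(- \frac{8}{93}\right) \left(-87\right) = \frac{1}{23808} \left(-87\right) = - \frac{29}{7936}$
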